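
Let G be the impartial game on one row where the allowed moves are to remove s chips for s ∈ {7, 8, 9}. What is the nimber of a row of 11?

Compute g(0), g(1), … for moves {7, 8, 9}:
g(0) = mex{} = 0
g(1) = mex{} = 0
g(2) = mex{} = 0
g(3) = mex{} = 0
g(4) = mex{} = 0
g(5) = mex{} = 0
g(6) = mex{} = 0
g(7) = mex{0} = 1
g(8) = mex{0} = 1
g(9) = mex{0} = 1
g(10) = mex{0} = 1
g(11) = mex{0} = 1
So g(11) = 1.

1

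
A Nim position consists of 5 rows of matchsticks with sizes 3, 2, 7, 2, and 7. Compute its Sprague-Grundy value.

Compute the nim-sum pairwise:
3 ^ 2 = 1
1 ^ 7 = 6
6 ^ 2 = 4
4 ^ 7 = 3

3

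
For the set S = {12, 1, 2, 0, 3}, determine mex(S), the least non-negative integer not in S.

The values 0, 1, 2, 3 are all present; 4 is the first non-negative integer missing from the set.

4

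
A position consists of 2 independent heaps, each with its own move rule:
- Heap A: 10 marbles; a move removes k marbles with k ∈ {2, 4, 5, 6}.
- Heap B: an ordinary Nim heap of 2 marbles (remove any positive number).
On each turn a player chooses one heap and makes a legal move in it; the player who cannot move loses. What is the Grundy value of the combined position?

3

Build the Grundy sequence for heap A with g(k) = mex{g(k−s) : s ∈ {2, 4, 5, 6}, s ≤ k}:
k:     0  1  2  3  4  5  6  7  8  9 10
g(k):  0  0  1  1  2  2  3  3  0  0  1
So g(10) = 1.
Heap B is a plain Nim heap of size 2, so its Grundy value is 2.
By the Sprague-Grundy theorem, the Grundy value of a sum of independent games is the XOR of the component values.
Combined value = 1 ⊕ 2 = 3.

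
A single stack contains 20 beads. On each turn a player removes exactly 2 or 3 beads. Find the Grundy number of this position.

0

Build the Grundy sequence with g(k) = mex{g(k−s) : s ∈ {2, 3}, s ≤ k}:
k:     0  1  2  3  4  5  6  7  8  9 10 11 12 13 14 15 16 17 18 19 20
g(k):  0  0  1  1  2  0  0  1  1  2  0  0  1  1  2  0  0  1  1  2  0
So g(20) = 0.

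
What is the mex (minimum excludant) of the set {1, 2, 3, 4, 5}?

0 is not in the set, so the mex is 0.

0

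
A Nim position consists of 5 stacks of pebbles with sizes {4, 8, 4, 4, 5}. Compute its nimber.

Compute the nim-sum pairwise:
4 ^ 8 = 12
12 ^ 4 = 8
8 ^ 4 = 12
12 ^ 5 = 9

9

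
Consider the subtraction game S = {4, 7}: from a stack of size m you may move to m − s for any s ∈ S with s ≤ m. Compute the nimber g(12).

0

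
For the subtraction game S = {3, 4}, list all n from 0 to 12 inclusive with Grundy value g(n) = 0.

0, 1, 2, 7, 8, 9

Build the Grundy sequence with g(k) = mex{g(k−s) : s ∈ {3, 4}, s ≤ k}:
k:     0  1  2  3  4  5  6  7  8  9 10 11 12
g(k):  0  0  0  1  1  1  2  0  0  0  1  1  1
The P-positions (g = 0) in 0..12 are 0, 1, 2, 7, 8, 9.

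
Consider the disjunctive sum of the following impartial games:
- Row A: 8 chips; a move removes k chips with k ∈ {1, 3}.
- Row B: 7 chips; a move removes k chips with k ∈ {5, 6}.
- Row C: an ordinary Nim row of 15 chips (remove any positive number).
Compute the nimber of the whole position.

14

For row A, compute g(0), g(1), … with moves {1, 3}:
k:     0  1  2  3  4  5  6  7  8
g(k):  0  1  0  1  0  1  0  1  0
So g(8) = 0.
For row B, compute g(0), g(1), … with moves {5, 6}:
k:     0  1  2  3  4  5  6  7
g(k):  0  0  0  0  0  1  1  1
So g(7) = 1.
Row C is a plain Nim row of size 15, so its Grundy value is 15.
By the Sprague-Grundy theorem, the Grundy value of a sum of independent games is the XOR of the component values.
Combined value = 0 ⊕ 1 ⊕ 15 = 14.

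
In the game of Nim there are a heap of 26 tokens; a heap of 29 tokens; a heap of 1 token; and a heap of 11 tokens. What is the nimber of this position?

13

Bitwise XOR of the heap sizes:
  11010  (26)
  11101  (29)
  00001  (1)
  01011  (11)
  -----
  01101  (13)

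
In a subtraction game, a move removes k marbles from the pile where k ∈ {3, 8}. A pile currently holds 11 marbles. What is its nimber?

Grundy values for subtraction set {3, 8}:
k:     0  1  2  3  4  5  6  7  8  9 10 11
g(k):  0  0  0  1  1  1  0  0  2  1  1  0
So g(11) = 0.

0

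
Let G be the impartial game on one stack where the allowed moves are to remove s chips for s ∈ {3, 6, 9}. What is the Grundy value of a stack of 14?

0

Compute g(0), g(1), … for moves {3, 6, 9}:
k:     0  1  2  3  4  5  6  7  8  9 10 11 12 13 14
g(k):  0  0  0  1  1  1  2  2  2  3  3  3  0  0  0
So g(14) = 0.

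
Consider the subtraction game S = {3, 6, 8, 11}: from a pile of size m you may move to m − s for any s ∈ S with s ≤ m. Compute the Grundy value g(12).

Compute g(0), g(1), … for moves {3, 6, 8, 11}:
k:     0  1  2  3  4  5  6  7  8  9 10 11 12
g(k):  0  0  0  1  1  1  2  2  2  3  3  3  4
So g(12) = 4.

4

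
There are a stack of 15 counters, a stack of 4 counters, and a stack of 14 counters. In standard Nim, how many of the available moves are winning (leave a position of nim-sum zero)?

3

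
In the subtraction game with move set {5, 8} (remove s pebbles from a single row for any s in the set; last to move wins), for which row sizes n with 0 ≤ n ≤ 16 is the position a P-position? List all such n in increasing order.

0, 1, 2, 3, 4, 13, 14, 15, 16

Compute g(0), g(1), … for moves {5, 8}:
k:     0  1  2  3  4  5  6  7  8  9 10 11 12 13 14 15 16
g(k):  0  0  0  0  0  1  1  1  1  1  2  2  2  0  0  0  0
The P-positions (g = 0) in 0..16 are 0, 1, 2, 3, 4, 13, 14, 15, 16.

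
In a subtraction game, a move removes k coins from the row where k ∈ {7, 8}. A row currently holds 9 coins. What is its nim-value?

Compute g(0), g(1), … for moves {7, 8}:
k:     0  1  2  3  4  5  6  7  8  9
g(k):  0  0  0  0  0  0  0  1  1  1
So g(9) = 1.

1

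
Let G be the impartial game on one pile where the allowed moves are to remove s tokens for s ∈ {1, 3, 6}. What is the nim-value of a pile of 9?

0

Build the Grundy sequence with g(k) = mex{g(k−s) : s ∈ {1, 3, 6}, s ≤ k}:
g(0) = mex{} = 0
g(1) = mex{0} = 1
g(2) = mex{1} = 0
g(3) = mex{0} = 1
g(4) = mex{1} = 0
g(5) = mex{0} = 1
g(6) = mex{0,1} = 2
g(7) = mex{0,1,2} = 3
g(8) = mex{0,1,3} = 2
g(9) = mex{1,2} = 0
So g(9) = 0.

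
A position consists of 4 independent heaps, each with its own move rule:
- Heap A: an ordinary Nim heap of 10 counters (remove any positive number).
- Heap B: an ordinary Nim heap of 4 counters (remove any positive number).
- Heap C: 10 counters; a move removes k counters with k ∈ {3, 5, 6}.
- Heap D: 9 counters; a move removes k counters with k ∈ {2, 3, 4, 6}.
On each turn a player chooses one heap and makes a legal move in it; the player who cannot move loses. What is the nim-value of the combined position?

Heap A is a plain Nim heap of size 10, so its Grundy value is 10.
Heap B is a plain Nim heap of size 4, so its Grundy value is 4.
For heap C, compute g(0), g(1), … with moves {3, 5, 6}:
g(0) = mex{} = 0
g(1) = mex{} = 0
g(2) = mex{} = 0
g(3) = mex{0} = 1
g(4) = mex{0} = 1
g(5) = mex{0} = 1
g(6) = mex{0,1} = 2
g(7) = mex{0,1} = 2
g(8) = mex{0,1} = 2
g(9) = mex{1,2} = 0
g(10) = mex{1,2} = 0
So g(10) = 0.
Build the Grundy sequence for heap D with g(k) = mex{g(k−s) : s ∈ {2, 3, 4, 6}, s ≤ k}:
k:     0  1  2  3  4  5  6  7  8  9
g(k):  0  0  1  1  2  2  3  3  0  0
So g(9) = 0.
By the Sprague-Grundy theorem, the Grundy value of a sum of independent games is the XOR of the component values.
Combined value = 10 ⊕ 4 ⊕ 0 ⊕ 0 = 14.

14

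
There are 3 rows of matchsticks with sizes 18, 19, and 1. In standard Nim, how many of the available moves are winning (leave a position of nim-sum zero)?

0

Nim-sum: 18 XOR 19 XOR 1 = 0.
The nim-sum is already 0, so every move leaves a nonzero nim-sum — there are no winning moves.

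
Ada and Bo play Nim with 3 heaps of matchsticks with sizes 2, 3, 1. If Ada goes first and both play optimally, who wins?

Compute the nim-sum pairwise:
2 ⊕ 3 = 1
1 ⊕ 1 = 0
The nim-sum is 0, so this is a P-position: the player to move is in a losing position under optimal play; Ada is about to move from it and so loses — Bo wins.

Bo wins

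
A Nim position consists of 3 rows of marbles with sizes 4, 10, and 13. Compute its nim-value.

3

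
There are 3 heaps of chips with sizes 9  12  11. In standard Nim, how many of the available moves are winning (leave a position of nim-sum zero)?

3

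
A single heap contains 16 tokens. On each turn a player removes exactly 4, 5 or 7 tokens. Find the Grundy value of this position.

1

Build the Grundy sequence with g(k) = mex{g(k−s) : s ∈ {4, 5, 7}, s ≤ k}:
k:     0  1  2  3  4  5  6  7  8  9 10 11 12 13 14 15 16
g(k):  0  0  0  0  1  1  1  1  2  2  2  0  0  0  0  1  1
So g(16) = 1.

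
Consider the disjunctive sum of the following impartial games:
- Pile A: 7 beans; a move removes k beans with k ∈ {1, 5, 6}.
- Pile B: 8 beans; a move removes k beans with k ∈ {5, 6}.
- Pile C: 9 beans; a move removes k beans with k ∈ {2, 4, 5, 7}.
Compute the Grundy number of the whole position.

2

For pile A, compute g(0), g(1), … with moves {1, 5, 6}:
k:     0  1  2  3  4  5  6  7
g(k):  0  1  0  1  0  1  2  3
So g(7) = 3.
Grundy values for pile B (subtraction set {5, 6}):
k:     0  1  2  3  4  5  6  7  8
g(k):  0  0  0  0  0  1  1  1  1
So g(8) = 1.
Build the Grundy sequence for pile C with g(k) = mex{g(k−s) : s ∈ {2, 4, 5, 7}, s ≤ k}:
k:     0  1  2  3  4  5  6  7  8  9
g(k):  0  0  1  1  2  2  3  3  4  0
So g(9) = 0.
The value of a disjunctive sum is the nim-sum of the parts.
Combined value = 3 XOR 1 XOR 0 = 2.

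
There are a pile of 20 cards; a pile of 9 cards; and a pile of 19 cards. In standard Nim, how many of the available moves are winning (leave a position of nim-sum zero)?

1

Nim-sum: 20 ^ 9 ^ 19 = 14.
The overall nim-sum is X = 14. A pile of size p has a winning move iff p XOR X < p (reduce it to p XOR X).
  20: 20 XOR 14 = 26 ≥ 20 — no move.
  9: 9 XOR 14 = 7 < 9 — winning move (to 7).
  19: 19 XOR 14 = 29 ≥ 19 — no move.
That gives 1 winning move.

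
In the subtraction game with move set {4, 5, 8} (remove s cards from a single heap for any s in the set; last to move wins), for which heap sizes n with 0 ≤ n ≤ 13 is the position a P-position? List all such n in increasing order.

0, 1, 2, 3, 12, 13

Build the Grundy sequence with g(k) = mex{g(k−s) : s ∈ {4, 5, 8}, s ≤ k}:
g(0) = mex{} = 0
g(1) = mex{} = 0
g(2) = mex{} = 0
g(3) = mex{} = 0
g(4) = mex{0} = 1
g(5) = mex{0} = 1
g(6) = mex{0} = 1
g(7) = mex{0} = 1
g(8) = mex{0,1} = 2
g(9) = mex{0,1} = 2
g(10) = mex{0,1} = 2
g(11) = mex{0,1} = 2
g(12) = mex{1,2} = 0
g(13) = mex{1,2} = 0
The P-positions (g = 0) in 0..13 are 0, 1, 2, 3, 12, 13.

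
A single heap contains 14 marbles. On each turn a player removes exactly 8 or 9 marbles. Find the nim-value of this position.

Compute g(0), g(1), … for moves {8, 9}:
g(0) = mex{} = 0
g(1) = mex{} = 0
g(2) = mex{} = 0
g(3) = mex{} = 0
g(4) = mex{} = 0
g(5) = mex{} = 0
g(6) = mex{} = 0
g(7) = mex{} = 0
g(8) = mex{0} = 1
g(9) = mex{0} = 1
g(10) = mex{0} = 1
g(11) = mex{0} = 1
g(12) = mex{0} = 1
g(13) = mex{0} = 1
g(14) = mex{0} = 1
So g(14) = 1.

1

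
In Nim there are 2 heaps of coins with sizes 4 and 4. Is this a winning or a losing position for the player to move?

In binary:
  100  (4)
  100  (4)
  ---
  000  (0)
The nim-sum is 0, so this is a P-position: the player to move is in a losing position under optimal play.

Losing position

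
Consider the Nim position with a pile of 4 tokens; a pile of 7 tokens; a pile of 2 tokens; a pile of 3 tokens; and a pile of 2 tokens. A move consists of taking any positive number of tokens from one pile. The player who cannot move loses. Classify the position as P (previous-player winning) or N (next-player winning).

P-position

Nim-sum: 4 XOR 7 XOR 2 XOR 3 XOR 2 = 0.
The nim-sum is 0, so this is a P-position: the player to move is in a losing position under optimal play.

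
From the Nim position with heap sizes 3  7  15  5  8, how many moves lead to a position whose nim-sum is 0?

3

Compute the nim-sum pairwise:
3 ^ 7 = 4
4 ^ 15 = 11
11 ^ 5 = 14
14 ^ 8 = 6
The overall nim-sum is X = 6. A heap of size p has a winning move iff p XOR X < p (reduce it to p XOR X).
  3: 3 XOR 6 = 5 ≥ 3 — no move.
  7: 7 XOR 6 = 1 < 7 — winning move (to 1).
  15: 15 XOR 6 = 9 < 15 — winning move (to 9).
  5: 5 XOR 6 = 3 < 5 — winning move (to 3).
  8: 8 XOR 6 = 14 ≥ 8 — no move.
That gives 3 winning moves.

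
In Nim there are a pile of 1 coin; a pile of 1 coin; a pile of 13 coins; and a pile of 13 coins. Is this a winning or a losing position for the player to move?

In binary:
  0001  (1)
  0001  (1)
  1101  (13)
  1101  (13)
  ----
  0000  (0)
The nim-sum is 0, so this is a P-position: the player to move is in a losing position under optimal play.

Losing position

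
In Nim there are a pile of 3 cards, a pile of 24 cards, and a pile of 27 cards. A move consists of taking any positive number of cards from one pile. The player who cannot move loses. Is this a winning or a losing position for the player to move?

Losing position

Write each in binary and XOR column by column:
  00011  (3)
  11000  (24)
  11011  (27)
  -----
  00000  (0)
The nim-sum is 0, so this is a P-position: the player to move is in a losing position under optimal play.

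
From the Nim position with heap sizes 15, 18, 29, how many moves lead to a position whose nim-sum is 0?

0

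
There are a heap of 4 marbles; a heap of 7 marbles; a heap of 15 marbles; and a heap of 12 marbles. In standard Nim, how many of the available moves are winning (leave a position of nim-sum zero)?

Compute the nim-sum pairwise:
4 ^ 7 = 3
3 ^ 15 = 12
12 ^ 12 = 0
The nim-sum is already 0, so every move leaves a nonzero nim-sum — there are no winning moves.

0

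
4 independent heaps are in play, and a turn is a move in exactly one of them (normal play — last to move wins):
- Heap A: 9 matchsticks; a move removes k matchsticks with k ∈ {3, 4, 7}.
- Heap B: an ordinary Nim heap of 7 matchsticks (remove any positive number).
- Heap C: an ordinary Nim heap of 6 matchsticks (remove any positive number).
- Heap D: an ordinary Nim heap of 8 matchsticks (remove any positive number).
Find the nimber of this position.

10

For heap A, compute g(0), g(1), … with moves {3, 4, 7}:
k:     0  1  2  3  4  5  6  7  8  9
g(k):  0  0  0  1  1  1  2  2  2  3
So g(9) = 3.
Heap B is a plain Nim heap of size 7, so its Grundy value is 7.
Heap C is a plain Nim heap of size 6, so its Grundy value is 6.
Heap D is a plain Nim heap of size 8, so its Grundy value is 8.
By the Sprague-Grundy theorem, the Grundy value of a sum of independent games is the XOR of the component values.
Combined value = 3 ⊕ 7 ⊕ 6 ⊕ 8 = 10.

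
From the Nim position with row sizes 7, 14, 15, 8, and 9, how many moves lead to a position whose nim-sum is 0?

In binary:
  0111  (7)
  1110  (14)
  1111  (15)
  1000  (8)
  1001  (9)
  ----
  0111  (7)
The overall nim-sum is X = 7. A row of size p has a winning move iff p XOR X < p (reduce it to p XOR X).
  7: 7 XOR 7 = 0 < 7 — winning move (to 0).
  14: 14 XOR 7 = 9 < 14 — winning move (to 9).
  15: 15 XOR 7 = 8 < 15 — winning move (to 8).
  8: 8 XOR 7 = 15 ≥ 8 — no move.
  9: 9 XOR 7 = 14 ≥ 9 — no move.
That gives 3 winning moves.

3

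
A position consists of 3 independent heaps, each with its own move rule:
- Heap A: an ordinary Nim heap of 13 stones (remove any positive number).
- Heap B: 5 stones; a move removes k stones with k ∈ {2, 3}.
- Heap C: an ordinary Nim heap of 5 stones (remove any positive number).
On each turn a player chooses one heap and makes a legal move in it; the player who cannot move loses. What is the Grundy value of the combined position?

Heap A is a plain Nim heap of size 13, so its Grundy value is 13.
Build the Grundy sequence for heap B with g(k) = mex{g(k−s) : s ∈ {2, 3}, s ≤ k}:
g(0) = mex{} = 0
g(1) = mex{} = 0
g(2) = mex{0} = 1
g(3) = mex{0} = 1
g(4) = mex{0,1} = 2
g(5) = mex{1} = 0
So g(5) = 0.
Heap C is a plain Nim heap of size 5, so its Grundy value is 5.
By the Sprague-Grundy theorem, the Grundy value of a sum of independent games is the XOR of the component values.
Combined value = 13 ⊕ 0 ⊕ 5 = 8.

8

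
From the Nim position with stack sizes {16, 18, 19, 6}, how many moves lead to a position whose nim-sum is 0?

3

Compute the nim-sum pairwise:
16 XOR 18 = 2
2 XOR 19 = 17
17 XOR 6 = 23
The overall nim-sum is X = 23. A stack of size p has a winning move iff p XOR X < p (reduce it to p XOR X).
  16: 16 XOR 23 = 7 < 16 — winning move (to 7).
  18: 18 XOR 23 = 5 < 18 — winning move (to 5).
  19: 19 XOR 23 = 4 < 19 — winning move (to 4).
  6: 6 XOR 23 = 17 ≥ 6 — no move.
That gives 3 winning moves.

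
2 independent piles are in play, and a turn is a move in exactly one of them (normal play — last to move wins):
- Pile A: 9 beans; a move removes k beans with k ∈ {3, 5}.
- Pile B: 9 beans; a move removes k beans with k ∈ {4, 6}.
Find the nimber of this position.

Build the Grundy sequence for pile A with g(k) = mex{g(k−s) : s ∈ {3, 5}, s ≤ k}:
k:     0  1  2  3  4  5  6  7  8  9
g(k):  0  0  0  1  1  1  2  2  0  0
So g(9) = 0.
Build the Grundy sequence for pile B with g(k) = mex{g(k−s) : s ∈ {4, 6}, s ≤ k}:
k:     0  1  2  3  4  5  6  7  8  9
g(k):  0  0  0  0  1  1  1  1  2  2
So g(9) = 2.
By the Sprague-Grundy theorem, the Grundy value of a sum of independent games is the XOR of the component values.
Combined value = 0 XOR 2 = 2.

2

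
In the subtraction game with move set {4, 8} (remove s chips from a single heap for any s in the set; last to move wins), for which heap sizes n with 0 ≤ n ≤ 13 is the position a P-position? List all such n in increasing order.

0, 1, 2, 3, 12, 13

Build the Grundy sequence with g(k) = mex{g(k−s) : s ∈ {4, 8}, s ≤ k}:
g(0) = mex{} = 0
g(1) = mex{} = 0
g(2) = mex{} = 0
g(3) = mex{} = 0
g(4) = mex{0} = 1
g(5) = mex{0} = 1
g(6) = mex{0} = 1
g(7) = mex{0} = 1
g(8) = mex{0,1} = 2
g(9) = mex{0,1} = 2
g(10) = mex{0,1} = 2
g(11) = mex{0,1} = 2
g(12) = mex{1,2} = 0
g(13) = mex{1,2} = 0
The P-positions (g = 0) in 0..13 are 0, 1, 2, 3, 12, 13.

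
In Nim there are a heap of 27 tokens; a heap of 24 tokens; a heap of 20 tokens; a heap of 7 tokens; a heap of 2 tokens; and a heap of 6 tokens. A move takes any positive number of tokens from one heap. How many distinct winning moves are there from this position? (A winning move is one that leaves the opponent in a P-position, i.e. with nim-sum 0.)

3

Compute the nim-sum pairwise:
27 XOR 24 = 3
3 XOR 20 = 23
23 XOR 7 = 16
16 XOR 2 = 18
18 XOR 6 = 20
The overall nim-sum is X = 20. A heap of size p has a winning move iff p XOR X < p (reduce it to p XOR X).
  27: 27 XOR 20 = 15 < 27 — winning move (to 15).
  24: 24 XOR 20 = 12 < 24 — winning move (to 12).
  20: 20 XOR 20 = 0 < 20 — winning move (to 0).
  7: 7 XOR 20 = 19 ≥ 7 — no move.
  2: 2 XOR 20 = 22 ≥ 2 — no move.
  6: 6 XOR 20 = 18 ≥ 6 — no move.
That gives 3 winning moves.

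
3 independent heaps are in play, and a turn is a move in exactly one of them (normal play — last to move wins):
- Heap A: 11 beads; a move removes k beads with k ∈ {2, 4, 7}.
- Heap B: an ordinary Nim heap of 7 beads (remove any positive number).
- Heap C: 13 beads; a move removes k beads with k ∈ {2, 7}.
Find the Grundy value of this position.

6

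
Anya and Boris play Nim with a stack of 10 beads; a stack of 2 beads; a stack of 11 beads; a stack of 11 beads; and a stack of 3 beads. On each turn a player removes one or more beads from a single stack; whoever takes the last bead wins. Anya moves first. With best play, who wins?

Bitwise XOR of the heap sizes:
  1010  (10)
  0010  (2)
  1011  (11)
  1011  (11)
  0011  (3)
  ----
  1011  (11)
The nim-sum is 11 ≠ 0, so this is an N-position: the player to move can win; Anya has a winning move.

Anya wins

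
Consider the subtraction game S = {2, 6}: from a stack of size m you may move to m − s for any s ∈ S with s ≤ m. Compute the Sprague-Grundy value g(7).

1

Compute g(0), g(1), … for moves {2, 6}:
g(0) = mex{} = 0
g(1) = mex{} = 0
g(2) = mex{0} = 1
g(3) = mex{0} = 1
g(4) = mex{1} = 0
g(5) = mex{1} = 0
g(6) = mex{0} = 1
g(7) = mex{0} = 1
So g(7) = 1.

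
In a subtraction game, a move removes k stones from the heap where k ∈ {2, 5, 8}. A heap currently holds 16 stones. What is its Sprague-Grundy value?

Grundy values for subtraction set {2, 5, 8}:
k:     0  1  2  3  4  5  6  7  8  9 10 11 12 13 14 15 16
g(k):  0  0  1  1  0  2  1  0  2  1  0  0  1  1  0  2  1
So g(16) = 1.

1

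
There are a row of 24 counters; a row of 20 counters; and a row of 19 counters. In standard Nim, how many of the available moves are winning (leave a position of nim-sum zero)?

Compute the nim-sum pairwise:
24 XOR 20 = 12
12 XOR 19 = 31
The overall nim-sum is X = 31. A row of size p has a winning move iff p XOR X < p (reduce it to p XOR X).
  24: 24 XOR 31 = 7 < 24 — winning move (to 7).
  20: 20 XOR 31 = 11 < 20 — winning move (to 11).
  19: 19 XOR 31 = 12 < 19 — winning move (to 12).
That gives 3 winning moves.

3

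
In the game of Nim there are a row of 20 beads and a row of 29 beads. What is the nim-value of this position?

9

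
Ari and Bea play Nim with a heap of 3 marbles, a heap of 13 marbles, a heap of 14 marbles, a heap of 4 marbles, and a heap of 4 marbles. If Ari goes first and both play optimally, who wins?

Compute the nim-sum pairwise:
3 ^ 13 = 14
14 ^ 14 = 0
0 ^ 4 = 4
4 ^ 4 = 0
The nim-sum is 0, so this is a P-position: the player to move is in a losing position under optimal play; Ari is about to move from it and so loses — Bea wins.

Bea wins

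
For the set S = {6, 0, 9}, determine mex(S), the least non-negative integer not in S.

1

0 is in the set but 1 is not, so the mex is 1.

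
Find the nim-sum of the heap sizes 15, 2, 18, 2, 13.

Nim-sum: 15 ⊕ 2 ⊕ 18 ⊕ 2 ⊕ 13 = 16.

16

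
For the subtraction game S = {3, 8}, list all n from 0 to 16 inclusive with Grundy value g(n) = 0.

Compute g(0), g(1), … for moves {3, 8}:
k:     0  1  2  3  4  5  6  7  8  9 10 11 12 13 14 15 16
g(k):  0  0  0  1  1  1  0  0  2  1  1  0  0  0  1  1  1
The P-positions (g = 0) in 0..16 are 0, 1, 2, 6, 7, 11, 12, 13.

0, 1, 2, 6, 7, 11, 12, 13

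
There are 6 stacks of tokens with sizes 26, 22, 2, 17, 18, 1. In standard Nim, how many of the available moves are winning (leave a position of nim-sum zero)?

1

Nim-sum: 26 ^ 22 ^ 2 ^ 17 ^ 18 ^ 1 = 12.
The overall nim-sum is X = 12. A stack of size p has a winning move iff p XOR X < p (reduce it to p XOR X).
  26: 26 XOR 12 = 22 < 26 — winning move (to 22).
  22: 22 XOR 12 = 26 ≥ 22 — no move.
  2: 2 XOR 12 = 14 ≥ 2 — no move.
  17: 17 XOR 12 = 29 ≥ 17 — no move.
  18: 18 XOR 12 = 30 ≥ 18 — no move.
  1: 1 XOR 12 = 13 ≥ 1 — no move.
That gives 1 winning move.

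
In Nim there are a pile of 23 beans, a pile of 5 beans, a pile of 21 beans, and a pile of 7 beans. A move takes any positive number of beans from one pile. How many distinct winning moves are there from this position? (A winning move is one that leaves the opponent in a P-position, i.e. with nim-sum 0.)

0

Nim-sum: 23 XOR 5 XOR 21 XOR 7 = 0.
The nim-sum is already 0, so every move leaves a nonzero nim-sum — there are no winning moves.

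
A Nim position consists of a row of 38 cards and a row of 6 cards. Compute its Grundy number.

In binary:
  100110  (38)
  000110  (6)
  ------
  100000  (32)

32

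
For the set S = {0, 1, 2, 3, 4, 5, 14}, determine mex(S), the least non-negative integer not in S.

6

The values 0, 1, 2, 3, 4, 5 are all present; 6 is the first non-negative integer missing from the set.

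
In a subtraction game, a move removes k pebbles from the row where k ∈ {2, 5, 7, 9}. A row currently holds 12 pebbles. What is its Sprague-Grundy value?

Grundy values for subtraction set {2, 5, 7, 9}:
g(0) = mex{} = 0
g(1) = mex{} = 0
g(2) = mex{0} = 1
g(3) = mex{0} = 1
g(4) = mex{1} = 0
g(5) = mex{0,1} = 2
g(6) = mex{0} = 1
g(7) = mex{0,1,2} = 3
g(8) = mex{0,1} = 2
g(9) = mex{0,1,3} = 2
g(10) = mex{0,1,2} = 3
g(11) = mex{0,1,2} = 3
g(12) = mex{1,2,3} = 0
So g(12) = 0.

0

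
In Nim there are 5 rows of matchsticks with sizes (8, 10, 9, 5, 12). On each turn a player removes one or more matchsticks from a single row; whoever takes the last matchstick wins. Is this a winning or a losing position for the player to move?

Bitwise XOR of the heap sizes:
  1000  (8)
  1010  (10)
  1001  (9)
  0101  (5)
  1100  (12)
  ----
  0010  (2)
The nim-sum is 2 ≠ 0, so this is an N-position: the player to move can win.

Winning position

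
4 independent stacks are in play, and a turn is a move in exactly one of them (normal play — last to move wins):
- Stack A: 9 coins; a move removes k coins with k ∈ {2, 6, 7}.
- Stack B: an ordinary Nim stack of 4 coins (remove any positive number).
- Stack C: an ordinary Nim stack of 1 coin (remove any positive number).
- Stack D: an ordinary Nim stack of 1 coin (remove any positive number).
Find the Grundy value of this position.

4

Build the Grundy sequence for stack A with g(k) = mex{g(k−s) : s ∈ {2, 6, 7}, s ≤ k}:
k:     0  1  2  3  4  5  6  7  8  9
g(k):  0  0  1  1  0  0  1  1  2  0
So g(9) = 0.
Stack B is a plain Nim stack of size 4, so its Grundy value is 4.
Stack C is a plain Nim stack of size 1, so its Grundy value is 1.
Stack D is a plain Nim stack of size 1, so its Grundy value is 1.
By the Sprague-Grundy theorem, the Grundy value of a sum of independent games is the XOR of the component values.
Combined value = 0 XOR 4 XOR 1 XOR 1 = 4.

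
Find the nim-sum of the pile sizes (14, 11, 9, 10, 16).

22

Nim-sum: 14 XOR 11 XOR 9 XOR 10 XOR 16 = 22.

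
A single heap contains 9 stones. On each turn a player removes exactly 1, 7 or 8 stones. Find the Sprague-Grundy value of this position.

Grundy values for subtraction set {1, 7, 8}:
k:     0  1  2  3  4  5  6  7  8  9
g(k):  0  1  0  1  0  1  0  1  2  3
So g(9) = 3.

3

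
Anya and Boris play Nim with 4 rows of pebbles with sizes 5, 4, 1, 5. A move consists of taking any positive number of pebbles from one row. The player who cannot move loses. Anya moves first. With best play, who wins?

Anya wins

Compute the nim-sum pairwise:
5 XOR 4 = 1
1 XOR 1 = 0
0 XOR 5 = 5
The nim-sum is 5 ≠ 0, so this is an N-position: the player to move can win; Anya has a winning move.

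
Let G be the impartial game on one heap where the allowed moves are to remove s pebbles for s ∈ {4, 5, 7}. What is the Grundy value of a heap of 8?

Compute g(0), g(1), … for moves {4, 5, 7}:
k:     0  1  2  3  4  5  6  7  8
g(k):  0  0  0  0  1  1  1  1  2
So g(8) = 2.

2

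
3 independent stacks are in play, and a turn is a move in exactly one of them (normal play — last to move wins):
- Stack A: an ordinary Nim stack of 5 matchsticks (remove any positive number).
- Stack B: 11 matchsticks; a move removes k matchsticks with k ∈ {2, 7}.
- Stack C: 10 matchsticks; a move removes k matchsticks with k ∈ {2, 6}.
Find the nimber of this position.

5

Stack A is a plain Nim stack of size 5, so its Grundy value is 5.
For stack B, compute g(0), g(1), … with moves {2, 7}:
k:     0  1  2  3  4  5  6  7  8  9 10 11
g(k):  0  0  1  1  0  0  1  1  2  0  0  1
So g(11) = 1.
For stack C, compute g(0), g(1), … with moves {2, 6}:
g(0) = mex{} = 0
g(1) = mex{} = 0
g(2) = mex{0} = 1
g(3) = mex{0} = 1
g(4) = mex{1} = 0
g(5) = mex{1} = 0
g(6) = mex{0} = 1
g(7) = mex{0} = 1
g(8) = mex{1} = 0
g(9) = mex{1} = 0
g(10) = mex{0} = 1
So g(10) = 1.
By the Sprague-Grundy theorem, the Grundy value of a sum of independent games is the XOR of the component values.
Combined value = 5 ⊕ 1 ⊕ 1 = 5.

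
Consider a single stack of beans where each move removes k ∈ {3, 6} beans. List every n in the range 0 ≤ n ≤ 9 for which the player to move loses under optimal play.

0, 1, 2, 9

Build the Grundy sequence with g(k) = mex{g(k−s) : s ∈ {3, 6}, s ≤ k}:
k:     0  1  2  3  4  5  6  7  8  9
g(k):  0  0  0  1  1  1  2  2  2  0
The P-positions (g = 0) in 0..9 are 0, 1, 2, 9.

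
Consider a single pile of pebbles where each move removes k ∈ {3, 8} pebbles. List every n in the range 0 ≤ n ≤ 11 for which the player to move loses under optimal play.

0, 1, 2, 6, 7, 11

Compute g(0), g(1), … for moves {3, 8}:
k:     0  1  2  3  4  5  6  7  8  9 10 11
g(k):  0  0  0  1  1  1  0  0  2  1  1  0
The P-positions (g = 0) in 0..11 are 0, 1, 2, 6, 7, 11.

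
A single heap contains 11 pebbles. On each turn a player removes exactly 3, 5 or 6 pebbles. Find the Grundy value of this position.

0

Grundy values for subtraction set {3, 5, 6}:
g(0) = mex{} = 0
g(1) = mex{} = 0
g(2) = mex{} = 0
g(3) = mex{0} = 1
g(4) = mex{0} = 1
g(5) = mex{0} = 1
g(6) = mex{0,1} = 2
g(7) = mex{0,1} = 2
g(8) = mex{0,1} = 2
g(9) = mex{1,2} = 0
g(10) = mex{1,2} = 0
g(11) = mex{1,2} = 0
So g(11) = 0.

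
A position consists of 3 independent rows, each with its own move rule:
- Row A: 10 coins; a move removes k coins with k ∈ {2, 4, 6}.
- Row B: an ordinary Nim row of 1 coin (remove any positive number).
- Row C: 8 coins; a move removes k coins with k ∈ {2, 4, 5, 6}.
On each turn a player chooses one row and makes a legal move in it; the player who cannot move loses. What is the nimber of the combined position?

Build the Grundy sequence for row A with g(k) = mex{g(k−s) : s ∈ {2, 4, 6}, s ≤ k}:
g(0) = mex{} = 0
g(1) = mex{} = 0
g(2) = mex{0} = 1
g(3) = mex{0} = 1
g(4) = mex{0,1} = 2
g(5) = mex{0,1} = 2
g(6) = mex{0,1,2} = 3
g(7) = mex{0,1,2} = 3
g(8) = mex{1,2,3} = 0
g(9) = mex{1,2,3} = 0
g(10) = mex{0,2,3} = 1
So g(10) = 1.
Row B is a plain Nim row of size 1, so its Grundy value is 1.
Build the Grundy sequence for row C with g(k) = mex{g(k−s) : s ∈ {2, 4, 5, 6}, s ≤ k}:
g(0) = mex{} = 0
g(1) = mex{} = 0
g(2) = mex{0} = 1
g(3) = mex{0} = 1
g(4) = mex{0,1} = 2
g(5) = mex{0,1} = 2
g(6) = mex{0,1,2} = 3
g(7) = mex{0,1,2} = 3
g(8) = mex{1,2,3} = 0
So g(8) = 0.
The value of a disjunctive sum is the nim-sum of the parts.
Combined value = 1 ⊕ 1 ⊕ 0 = 0.

0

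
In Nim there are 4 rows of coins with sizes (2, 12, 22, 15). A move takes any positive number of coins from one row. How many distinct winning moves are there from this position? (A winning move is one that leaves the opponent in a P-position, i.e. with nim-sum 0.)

1

Nim-sum: 2 XOR 12 XOR 22 XOR 15 = 23.
The overall nim-sum is X = 23. A row of size p has a winning move iff p XOR X < p (reduce it to p XOR X).
  2: 2 XOR 23 = 21 ≥ 2 — no move.
  12: 12 XOR 23 = 27 ≥ 12 — no move.
  22: 22 XOR 23 = 1 < 22 — winning move (to 1).
  15: 15 XOR 23 = 24 ≥ 15 — no move.
That gives 1 winning move.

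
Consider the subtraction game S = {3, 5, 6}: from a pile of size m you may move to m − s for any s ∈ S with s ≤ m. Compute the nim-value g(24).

Build the Grundy sequence with g(k) = mex{g(k−s) : s ∈ {3, 5, 6}, s ≤ k}:
k:     0  1  2  3  4  5  6  7  8  9 10 11 12 13 14 15 16 17 18 19 20 21 22 23 24
g(k):  0  0  0  1  1  1  2  2  2  0  0  0  1  1  1  2  2  2  0  0  0  1  1  1  2
So g(24) = 2.

2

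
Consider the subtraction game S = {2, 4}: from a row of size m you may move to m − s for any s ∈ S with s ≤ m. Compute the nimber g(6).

0

Build the Grundy sequence with g(k) = mex{g(k−s) : s ∈ {2, 4}, s ≤ k}:
g(0) = mex{} = 0
g(1) = mex{} = 0
g(2) = mex{0} = 1
g(3) = mex{0} = 1
g(4) = mex{0,1} = 2
g(5) = mex{0,1} = 2
g(6) = mex{1,2} = 0
So g(6) = 0.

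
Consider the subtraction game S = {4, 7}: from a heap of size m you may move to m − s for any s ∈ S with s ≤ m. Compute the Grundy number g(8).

Compute g(0), g(1), … for moves {4, 7}:
g(0) = mex{} = 0
g(1) = mex{} = 0
g(2) = mex{} = 0
g(3) = mex{} = 0
g(4) = mex{0} = 1
g(5) = mex{0} = 1
g(6) = mex{0} = 1
g(7) = mex{0} = 1
g(8) = mex{0,1} = 2
So g(8) = 2.

2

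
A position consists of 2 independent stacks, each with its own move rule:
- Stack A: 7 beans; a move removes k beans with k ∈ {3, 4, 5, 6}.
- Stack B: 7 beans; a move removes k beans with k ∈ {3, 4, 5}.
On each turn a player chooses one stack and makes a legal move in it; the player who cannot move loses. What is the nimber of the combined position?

0

Build the Grundy sequence for stack A with g(k) = mex{g(k−s) : s ∈ {3, 4, 5, 6}, s ≤ k}:
k:     0  1  2  3  4  5  6  7
g(k):  0  0  0  1  1  1  2  2
So g(7) = 2.
For stack B, compute g(0), g(1), … with moves {3, 4, 5}:
g(0) = mex{} = 0
g(1) = mex{} = 0
g(2) = mex{} = 0
g(3) = mex{0} = 1
g(4) = mex{0} = 1
g(5) = mex{0} = 1
g(6) = mex{0,1} = 2
g(7) = mex{0,1} = 2
So g(7) = 2.
By the Sprague-Grundy theorem, the Grundy value of a sum of independent games is the XOR of the component values.
Combined value = 2 ⊕ 2 = 0.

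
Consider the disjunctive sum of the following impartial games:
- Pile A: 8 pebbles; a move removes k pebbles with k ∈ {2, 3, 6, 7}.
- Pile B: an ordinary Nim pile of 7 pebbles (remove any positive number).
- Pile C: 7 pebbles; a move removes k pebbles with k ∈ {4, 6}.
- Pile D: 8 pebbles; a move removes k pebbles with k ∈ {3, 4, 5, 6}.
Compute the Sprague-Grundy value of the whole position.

For pile A, compute g(0), g(1), … with moves {2, 3, 6, 7}:
k:     0  1  2  3  4  5  6  7  8
g(k):  0  0  1  1  2  0  3  1  2
So g(8) = 2.
Pile B is a plain Nim pile of size 7, so its Grundy value is 7.
For pile C, compute g(0), g(1), … with moves {4, 6}:
k:     0  1  2  3  4  5  6  7
g(k):  0  0  0  0  1  1  1  1
So g(7) = 1.
For pile D, compute g(0), g(1), … with moves {3, 4, 5, 6}:
k:     0  1  2  3  4  5  6  7  8
g(k):  0  0  0  1  1  1  2  2  2
So g(8) = 2.
By the Sprague-Grundy theorem, the Grundy value of a sum of independent games is the XOR of the component values.
Combined value = 2 ⊕ 7 ⊕ 1 ⊕ 2 = 6.

6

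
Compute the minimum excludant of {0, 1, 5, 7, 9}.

2

The values 0, 1 are all present; 2 is the first non-negative integer missing from the set.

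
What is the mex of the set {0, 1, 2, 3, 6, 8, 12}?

4

The values 0, 1, 2, 3 are all present; 4 is the first non-negative integer missing from the set.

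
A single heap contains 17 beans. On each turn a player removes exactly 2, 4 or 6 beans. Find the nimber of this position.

Grundy values for subtraction set {2, 4, 6}:
k:     0  1  2  3  4  5  6  7  8  9 10 11 12 13 14 15 16 17
g(k):  0  0  1  1  2  2  3  3  0  0  1  1  2  2  3  3  0  0
So g(17) = 0.

0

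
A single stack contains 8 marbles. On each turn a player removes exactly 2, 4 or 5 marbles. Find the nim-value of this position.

0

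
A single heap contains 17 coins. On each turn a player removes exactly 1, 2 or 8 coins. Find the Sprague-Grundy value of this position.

Grundy values for subtraction set {1, 2, 8}:
k:     0  1  2  3  4  5  6  7  8  9 10 11 12 13 14 15 16 17
g(k):  0  1  2  0  1  2  0  1  2  0  1  2  0  1  2  0  1  2
So g(17) = 2.

2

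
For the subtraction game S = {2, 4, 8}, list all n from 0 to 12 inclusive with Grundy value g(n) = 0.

0, 1, 6, 7, 12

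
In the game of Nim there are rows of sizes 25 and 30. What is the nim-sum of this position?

Nim-sum: 25 XOR 30 = 7.

7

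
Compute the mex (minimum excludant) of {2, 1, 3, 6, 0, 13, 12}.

The values 0, 1, 2, 3 are all present; 4 is the first non-negative integer missing from the set.

4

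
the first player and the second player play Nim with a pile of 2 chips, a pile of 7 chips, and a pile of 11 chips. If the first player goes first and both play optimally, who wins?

In binary:
  0010  (2)
  0111  (7)
  1011  (11)
  ----
  1110  (14)
The nim-sum is 14 ≠ 0, so this is an N-position: the player to move can win; the first player has a winning move.

the first player wins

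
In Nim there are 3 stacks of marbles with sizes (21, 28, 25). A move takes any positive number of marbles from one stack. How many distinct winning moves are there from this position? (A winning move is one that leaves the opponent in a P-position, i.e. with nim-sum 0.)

Write each in binary and XOR column by column:
  10101  (21)
  11100  (28)
  11001  (25)
  -----
  10000  (16)
The overall nim-sum is X = 16. A stack of size p has a winning move iff p XOR X < p (reduce it to p XOR X).
  21: 21 XOR 16 = 5 < 21 — winning move (to 5).
  28: 28 XOR 16 = 12 < 28 — winning move (to 12).
  25: 25 XOR 16 = 9 < 25 — winning move (to 9).
That gives 3 winning moves.

3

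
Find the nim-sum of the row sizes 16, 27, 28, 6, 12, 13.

16

Write each in binary and XOR column by column:
  10000  (16)
  11011  (27)
  11100  (28)
  00110  (6)
  01100  (12)
  01101  (13)
  -----
  10000  (16)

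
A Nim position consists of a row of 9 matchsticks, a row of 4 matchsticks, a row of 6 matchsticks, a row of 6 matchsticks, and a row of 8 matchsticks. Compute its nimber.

Bitwise XOR of the heap sizes:
  1001  (9)
  0100  (4)
  0110  (6)
  0110  (6)
  1000  (8)
  ----
  0101  (5)

5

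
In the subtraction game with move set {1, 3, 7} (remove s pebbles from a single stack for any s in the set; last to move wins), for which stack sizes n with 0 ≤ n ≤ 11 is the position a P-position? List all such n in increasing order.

0, 2, 4, 6, 8, 10

Compute g(0), g(1), … for moves {1, 3, 7}:
g(0) = mex{} = 0
g(1) = mex{0} = 1
g(2) = mex{1} = 0
g(3) = mex{0} = 1
g(4) = mex{1} = 0
g(5) = mex{0} = 1
g(6) = mex{1} = 0
g(7) = mex{0} = 1
g(8) = mex{1} = 0
g(9) = mex{0} = 1
g(10) = mex{1} = 0
g(11) = mex{0} = 1
The P-positions (g = 0) in 0..11 are 0, 2, 4, 6, 8, 10.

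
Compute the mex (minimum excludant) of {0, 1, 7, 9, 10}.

The values 0, 1 are all present; 2 is the first non-negative integer missing from the set.

2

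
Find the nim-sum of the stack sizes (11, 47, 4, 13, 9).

36

Compute the nim-sum pairwise:
11 ⊕ 47 = 36
36 ⊕ 4 = 32
32 ⊕ 13 = 45
45 ⊕ 9 = 36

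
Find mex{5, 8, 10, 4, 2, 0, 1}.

3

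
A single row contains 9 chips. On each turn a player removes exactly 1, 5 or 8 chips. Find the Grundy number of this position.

3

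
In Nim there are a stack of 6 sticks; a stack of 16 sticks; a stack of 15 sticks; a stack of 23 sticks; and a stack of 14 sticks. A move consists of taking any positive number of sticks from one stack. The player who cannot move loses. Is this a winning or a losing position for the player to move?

Nim-sum: 6 ⊕ 16 ⊕ 15 ⊕ 23 ⊕ 14 = 0.
The nim-sum is 0, so this is a P-position: the player to move is in a losing position under optimal play.

Losing position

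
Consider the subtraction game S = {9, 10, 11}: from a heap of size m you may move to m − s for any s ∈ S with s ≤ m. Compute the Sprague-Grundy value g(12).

1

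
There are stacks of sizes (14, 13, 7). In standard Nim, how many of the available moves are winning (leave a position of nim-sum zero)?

3

In binary:
  1110  (14)
  1101  (13)
  0111  (7)
  ----
  0100  (4)
The overall nim-sum is X = 4. A stack of size p has a winning move iff p XOR X < p (reduce it to p XOR X).
  14: 14 XOR 4 = 10 < 14 — winning move (to 10).
  13: 13 XOR 4 = 9 < 13 — winning move (to 9).
  7: 7 XOR 4 = 3 < 7 — winning move (to 3).
That gives 3 winning moves.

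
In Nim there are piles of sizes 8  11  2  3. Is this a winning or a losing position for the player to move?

Write each in binary and XOR column by column:
  1000  (8)
  1011  (11)
  0010  (2)
  0011  (3)
  ----
  0010  (2)
The nim-sum is 2 ≠ 0, so this is an N-position: the player to move can win.

Winning position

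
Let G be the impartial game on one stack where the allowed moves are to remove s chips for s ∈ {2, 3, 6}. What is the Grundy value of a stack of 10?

0

Build the Grundy sequence with g(k) = mex{g(k−s) : s ∈ {2, 3, 6}, s ≤ k}:
g(0) = mex{} = 0
g(1) = mex{} = 0
g(2) = mex{0} = 1
g(3) = mex{0} = 1
g(4) = mex{0,1} = 2
g(5) = mex{1} = 0
g(6) = mex{0,1,2} = 3
g(7) = mex{0,2} = 1
g(8) = mex{0,1,3} = 2
g(9) = mex{1,3} = 0
g(10) = mex{1,2} = 0
So g(10) = 0.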